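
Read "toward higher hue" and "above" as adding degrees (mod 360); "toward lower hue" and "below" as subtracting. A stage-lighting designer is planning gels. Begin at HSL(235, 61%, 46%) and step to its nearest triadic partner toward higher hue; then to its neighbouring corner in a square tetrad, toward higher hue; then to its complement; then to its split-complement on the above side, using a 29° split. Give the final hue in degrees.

114°

235 + 120 = 355°   (triadic ↑)
355 + 90 = 445 → 445 − 360 = 85°   (square ↑)
85 + 180 = 265°   (complement)
265 + 209 = 474 → 474 − 360 = 114°   (split-comp 29° ↑)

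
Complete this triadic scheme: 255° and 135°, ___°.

A triad places three hues 120° apart.
The full set through 135° is {15°, 135°, 255°}.
Given {135°, 255°}, the missing hue is 15°.

15°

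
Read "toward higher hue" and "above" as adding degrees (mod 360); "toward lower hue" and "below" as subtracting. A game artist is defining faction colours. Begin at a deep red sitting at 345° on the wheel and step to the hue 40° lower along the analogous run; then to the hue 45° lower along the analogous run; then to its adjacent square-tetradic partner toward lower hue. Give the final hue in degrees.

−40° (analog 40° ↓): 345 − 40 = 305°
−45° (analog 45° ↓): 305 − 45 = 260°
−90° (square ↓): 260 − 90 = 170°

170°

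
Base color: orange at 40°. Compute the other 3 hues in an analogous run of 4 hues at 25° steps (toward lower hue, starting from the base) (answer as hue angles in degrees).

15°, 350° and 325°

40 − 25 = 15°
40 − 50 = -10 → -10 + 360 = 350°
40 − 75 = -35 → -35 + 360 = 325°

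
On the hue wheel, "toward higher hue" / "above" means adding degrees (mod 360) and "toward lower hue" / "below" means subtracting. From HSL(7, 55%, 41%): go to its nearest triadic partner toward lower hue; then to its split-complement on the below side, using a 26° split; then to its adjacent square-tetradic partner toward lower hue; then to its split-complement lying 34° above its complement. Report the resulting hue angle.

triadic ↓ −120°: 7 − 120 = -113 → -113 + 360 = 247°
split-comp 26° ↓ +154°: 247 + 154 = 401 → 401 − 360 = 41°
square ↓ −90°: 41 − 90 = -49 → -49 + 360 = 311°
split-comp 34° ↑ +214°: 311 + 214 = 525 → 525 − 360 = 165°

165°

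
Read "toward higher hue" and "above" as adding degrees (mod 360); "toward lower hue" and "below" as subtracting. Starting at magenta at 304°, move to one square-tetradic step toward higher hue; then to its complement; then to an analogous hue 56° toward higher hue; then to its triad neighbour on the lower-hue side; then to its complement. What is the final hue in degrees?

+90° (square ↑): 304 + 90 = 394 → 394 − 360 = 34°
+180° (complement): 34 + 180 = 214°
+56° (analog 56° ↑): 214 + 56 = 270°
−120° (triadic ↓): 270 − 120 = 150°
+180° (complement): 150 + 180 = 330°

330°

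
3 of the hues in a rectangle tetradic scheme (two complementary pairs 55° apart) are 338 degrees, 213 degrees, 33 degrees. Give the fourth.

158°

A rectangular tetradic uses two complementary pairs 55° apart: offsets 0°, 55°, 180°, 235°.
Among {33°, 213°, 338°}, 33° and 213° are a 180° pair.
The remaining hue 338° needs its own complement: 338 + 180 = 518 → 518 − 360 = 158°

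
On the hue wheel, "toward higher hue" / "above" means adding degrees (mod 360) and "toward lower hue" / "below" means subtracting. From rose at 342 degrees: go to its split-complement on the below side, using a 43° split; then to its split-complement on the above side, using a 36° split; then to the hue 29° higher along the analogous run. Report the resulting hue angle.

split-comp 43° ↓ +137°: 342 + 137 = 479 → 479 − 360 = 119°
split-comp 36° ↑ +216°: 119 + 216 = 335°
analog 29° ↑ +29°: 335 + 29 = 364 → 364 − 360 = 4°

4°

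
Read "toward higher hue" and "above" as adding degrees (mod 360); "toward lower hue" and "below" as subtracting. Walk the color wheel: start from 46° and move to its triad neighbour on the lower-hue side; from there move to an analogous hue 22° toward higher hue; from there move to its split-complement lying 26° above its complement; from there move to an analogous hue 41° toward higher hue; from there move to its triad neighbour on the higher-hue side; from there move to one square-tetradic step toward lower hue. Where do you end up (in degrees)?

triadic ↓ −120°: 46 − 120 = -74 → -74 + 360 = 286°
analog 22° ↑ +22°: 286 + 22 = 308°
split-comp 26° ↑ +206°: 308 + 206 = 514 → 514 − 360 = 154°
analog 41° ↑ +41°: 154 + 41 = 195°
triadic ↑ +120°: 195 + 120 = 315°
square ↓ −90°: 315 − 90 = 225°

225°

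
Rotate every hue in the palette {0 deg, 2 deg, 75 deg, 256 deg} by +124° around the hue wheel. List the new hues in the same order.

0 + 124 = 124°
2 + 124 = 126°
75 + 124 = 199°
256 + 124 = 380 → 380 − 360 = 20°

124°, 126°, 199°, 20°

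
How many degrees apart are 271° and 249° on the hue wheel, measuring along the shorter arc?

|271 − 249| = 22.
22 ≤ 180, so the shorter arc is 22°.

22°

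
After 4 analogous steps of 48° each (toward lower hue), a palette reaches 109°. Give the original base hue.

4 steps of 48° (toward lower hue) give a net shift of −192°.
Start = end − shift: 109 + 192 = 301°

301°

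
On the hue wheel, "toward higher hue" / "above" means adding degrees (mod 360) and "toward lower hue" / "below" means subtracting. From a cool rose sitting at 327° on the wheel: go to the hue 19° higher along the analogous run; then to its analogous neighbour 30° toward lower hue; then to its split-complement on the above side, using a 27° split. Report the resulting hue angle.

163°

+19° (analog 19° ↑): 327 + 19 = 346°
−30° (analog 30° ↓): 346 − 30 = 316°
+207° (split-comp 27° ↑): 316 + 207 = 523 → 523 − 360 = 163°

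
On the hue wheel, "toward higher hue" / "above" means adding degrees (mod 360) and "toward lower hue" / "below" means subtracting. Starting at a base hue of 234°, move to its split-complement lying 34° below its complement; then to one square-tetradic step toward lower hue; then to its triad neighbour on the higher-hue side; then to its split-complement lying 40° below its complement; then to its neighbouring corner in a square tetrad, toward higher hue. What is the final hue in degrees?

280°

234 + 146 = 380 → 380 − 360 = 20°   (split-comp 34° ↓)
20 − 90 = -70 → -70 + 360 = 290°   (square ↓)
290 + 120 = 410 → 410 − 360 = 50°   (triadic ↑)
50 + 140 = 190°   (split-comp 40° ↓)
190 + 90 = 280°   (square ↑)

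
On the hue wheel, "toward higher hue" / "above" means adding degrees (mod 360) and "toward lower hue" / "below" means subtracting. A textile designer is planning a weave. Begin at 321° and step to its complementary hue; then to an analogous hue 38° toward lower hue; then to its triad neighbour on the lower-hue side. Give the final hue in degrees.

+180° (complement): 321 + 180 = 501 → 501 − 360 = 141°
−38° (analog 38° ↓): 141 − 38 = 103°
−120° (triadic ↓): 103 − 120 = -17 → -17 + 360 = 343°

343°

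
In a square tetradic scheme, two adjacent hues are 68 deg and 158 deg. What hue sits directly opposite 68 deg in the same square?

248°

A square tetradic scheme places four hues 90° apart; opposite corners are 180° apart.
68 + 180 = 248°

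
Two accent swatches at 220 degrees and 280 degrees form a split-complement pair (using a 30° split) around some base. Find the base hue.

70°

The accents sit 30° either side of the complement, so the complement is their short-arc midpoint on the wheel.
Short-arc midpoint of 220° and 280°: 250°.
Base is 180° from the complement: 250 − 180 = 70°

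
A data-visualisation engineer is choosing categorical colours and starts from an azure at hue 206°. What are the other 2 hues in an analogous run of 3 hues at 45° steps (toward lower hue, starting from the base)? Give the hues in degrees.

161° and 116°

Analogous hues sit every 45° along the wheel.
206 − 45 = 161°
206 − 90 = 116°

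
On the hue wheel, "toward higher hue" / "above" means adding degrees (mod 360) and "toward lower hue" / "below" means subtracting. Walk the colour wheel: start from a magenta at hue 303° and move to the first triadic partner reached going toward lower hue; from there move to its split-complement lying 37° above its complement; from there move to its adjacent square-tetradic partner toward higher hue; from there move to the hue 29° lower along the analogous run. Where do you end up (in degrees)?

303 − 120 = 183°   (triadic ↓)
183 + 217 = 400 → 400 − 360 = 40°   (split-comp 37° ↑)
40 + 90 = 130°   (square ↑)
130 − 29 = 101°   (analog 29° ↓)

101°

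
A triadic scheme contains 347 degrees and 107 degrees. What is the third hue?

A triad spaces three hues 120° apart.
The full set is {107°, 227°, 347°}.

227°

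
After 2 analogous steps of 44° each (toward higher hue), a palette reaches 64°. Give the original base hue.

2 steps of 44° (toward higher hue) give a net shift of +88°.
Start = end − shift: 64 − 88 = -24 → -24 + 360 = 336°

336°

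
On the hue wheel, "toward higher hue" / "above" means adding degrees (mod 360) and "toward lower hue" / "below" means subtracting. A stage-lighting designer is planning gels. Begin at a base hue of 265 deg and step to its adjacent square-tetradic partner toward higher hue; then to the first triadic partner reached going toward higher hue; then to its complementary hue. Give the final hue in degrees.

295°

square ↑ +90°: 265 + 90 = 355°
triadic ↑ +120°: 355 + 120 = 475 → 475 − 360 = 115°
complement +180°: 115 + 180 = 295°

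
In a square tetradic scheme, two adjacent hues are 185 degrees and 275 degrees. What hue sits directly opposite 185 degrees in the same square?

5°

A square tetradic scheme places four hues 90° apart; opposite corners are 180° apart.
185 + 180 = 365 → 365 − 360 = 5°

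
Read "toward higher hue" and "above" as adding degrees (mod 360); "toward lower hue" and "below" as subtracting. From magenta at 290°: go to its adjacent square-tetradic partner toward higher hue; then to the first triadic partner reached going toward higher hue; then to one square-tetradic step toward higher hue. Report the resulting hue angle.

230°

290 + 90 = 380 → 380 − 360 = 20°   (square ↑)
20 + 120 = 140°   (triadic ↑)
140 + 90 = 230°   (square ↑)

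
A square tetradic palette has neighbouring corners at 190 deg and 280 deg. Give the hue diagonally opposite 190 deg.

10°

A square tetradic scheme places four hues 90° apart; opposite corners are 180° apart.
190 + 180 = 370 → 370 − 360 = 10°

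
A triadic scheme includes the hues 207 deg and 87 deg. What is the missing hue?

A triad places three hues 120° apart.
The full set through 87° is {87°, 207°, 327°}.
Given {87°, 207°}, the missing hue is 327°.

327°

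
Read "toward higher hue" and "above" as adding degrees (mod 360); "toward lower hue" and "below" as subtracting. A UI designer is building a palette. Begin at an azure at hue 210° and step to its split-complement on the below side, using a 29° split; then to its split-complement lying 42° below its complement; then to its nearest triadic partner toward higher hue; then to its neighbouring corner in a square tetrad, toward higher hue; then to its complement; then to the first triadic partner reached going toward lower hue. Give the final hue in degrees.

49°

210 + 151 = 361 → 361 − 360 = 1°   (split-comp 29° ↓)
1 + 138 = 139°   (split-comp 42° ↓)
139 + 120 = 259°   (triadic ↑)
259 + 90 = 349°   (square ↑)
349 + 180 = 529 → 529 − 360 = 169°   (complement)
169 − 120 = 49°   (triadic ↓)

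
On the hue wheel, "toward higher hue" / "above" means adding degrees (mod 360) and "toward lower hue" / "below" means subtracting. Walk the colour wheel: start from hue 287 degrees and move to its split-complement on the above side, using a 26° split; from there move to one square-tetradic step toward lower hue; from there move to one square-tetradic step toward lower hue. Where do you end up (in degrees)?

+206° (split-comp 26° ↑): 287 + 206 = 493 → 493 − 360 = 133°
−90° (square ↓): 133 − 90 = 43°
−90° (square ↓): 43 − 90 = -47 → -47 + 360 = 313°

313°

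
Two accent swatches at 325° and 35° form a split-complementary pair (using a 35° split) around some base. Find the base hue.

180°

The accents sit 35° either side of the complement, so the complement is their short-arc midpoint on the wheel.
Short-arc midpoint of 325° and 35°: 0°.
Base is 180° from the complement: 0 − 180 = -180 → -180 + 360 = 180°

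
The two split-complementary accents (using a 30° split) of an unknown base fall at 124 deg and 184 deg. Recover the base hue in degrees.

334°

The accents sit 30° either side of the complement, so the complement is their short-arc midpoint on the wheel.
Short-arc midpoint of 124° and 184°: 154°.
Base is 180° from the complement: 154 − 180 = -26 → -26 + 360 = 334°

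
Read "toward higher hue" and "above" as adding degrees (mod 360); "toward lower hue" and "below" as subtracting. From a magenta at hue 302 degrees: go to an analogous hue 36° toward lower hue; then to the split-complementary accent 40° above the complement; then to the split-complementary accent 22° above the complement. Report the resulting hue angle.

328°

302 − 36 = 266°   (analog 36° ↓)
266 + 220 = 486 → 486 − 360 = 126°   (split-comp 40° ↑)
126 + 202 = 328°   (split-comp 22° ↑)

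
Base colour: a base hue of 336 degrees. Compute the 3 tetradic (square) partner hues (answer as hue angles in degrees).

66°, 156°, and 246°

A square tetradic scheme places four hues every 90°.
336 + 90 = 426 → 426 − 360 = 66°
336 + 180 = 516 → 516 − 360 = 156°
336 + 270 = 606 → 606 − 360 = 246°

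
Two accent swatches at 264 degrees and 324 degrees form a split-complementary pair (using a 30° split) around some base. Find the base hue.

114°

The accents sit 30° either side of the complement, so the complement is their short-arc midpoint on the wheel.
Short-arc midpoint of 264° and 324°: 294°.
Base is 180° from the complement: 294 − 180 = 114°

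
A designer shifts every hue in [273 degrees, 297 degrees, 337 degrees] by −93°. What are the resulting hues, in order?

180°, 204°, 244°

273 − 93 = 180°
297 − 93 = 204°
337 − 93 = 244°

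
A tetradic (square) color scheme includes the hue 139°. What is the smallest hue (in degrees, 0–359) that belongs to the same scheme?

A square tetradic scheme places four hues every 90°.
The full set through 139° is {49°, 139°, 229°, 319°}.

49°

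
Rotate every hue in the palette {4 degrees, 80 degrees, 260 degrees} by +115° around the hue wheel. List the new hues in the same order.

4 + 115 = 119°
80 + 115 = 195°
260 + 115 = 375 → 375 − 360 = 15°

119°, 195°, 15°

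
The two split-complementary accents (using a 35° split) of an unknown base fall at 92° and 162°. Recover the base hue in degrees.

The accents sit 35° either side of the complement, so the complement is their short-arc midpoint on the wheel.
Short-arc midpoint of 92° and 162°: 127°.
Base is 180° from the complement: 127 − 180 = -53 → -53 + 360 = 307°

307°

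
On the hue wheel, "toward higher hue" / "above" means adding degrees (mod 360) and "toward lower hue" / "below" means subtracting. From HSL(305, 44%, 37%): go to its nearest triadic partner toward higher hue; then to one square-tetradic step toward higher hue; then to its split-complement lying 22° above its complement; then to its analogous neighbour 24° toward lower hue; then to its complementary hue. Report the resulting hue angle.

153°

+120° (triadic ↑): 305 + 120 = 425 → 425 − 360 = 65°
+90° (square ↑): 65 + 90 = 155°
+202° (split-comp 22° ↑): 155 + 202 = 357°
−24° (analog 24° ↓): 357 − 24 = 333°
+180° (complement): 333 + 180 = 513 → 513 − 360 = 153°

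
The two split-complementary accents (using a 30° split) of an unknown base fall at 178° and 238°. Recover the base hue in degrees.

28°

The accents sit 30° either side of the complement, so the complement is their short-arc midpoint on the wheel.
Short-arc midpoint of 178° and 238°: 208°.
Base is 180° from the complement: 208 − 180 = 28°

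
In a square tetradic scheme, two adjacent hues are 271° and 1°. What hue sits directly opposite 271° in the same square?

A square tetradic scheme places four hues 90° apart; opposite corners are 180° apart.
271 + 180 = 451 → 451 − 360 = 91°

91°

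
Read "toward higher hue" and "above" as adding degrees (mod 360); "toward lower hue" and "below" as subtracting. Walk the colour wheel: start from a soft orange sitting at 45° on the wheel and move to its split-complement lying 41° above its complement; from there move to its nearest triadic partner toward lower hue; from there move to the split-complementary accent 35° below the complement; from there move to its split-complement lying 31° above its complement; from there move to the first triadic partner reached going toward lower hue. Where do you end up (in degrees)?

45 + 221 = 266°   (split-comp 41° ↑)
266 − 120 = 146°   (triadic ↓)
146 + 145 = 291°   (split-comp 35° ↓)
291 + 211 = 502 → 502 − 360 = 142°   (split-comp 31° ↑)
142 − 120 = 22°   (triadic ↓)

22°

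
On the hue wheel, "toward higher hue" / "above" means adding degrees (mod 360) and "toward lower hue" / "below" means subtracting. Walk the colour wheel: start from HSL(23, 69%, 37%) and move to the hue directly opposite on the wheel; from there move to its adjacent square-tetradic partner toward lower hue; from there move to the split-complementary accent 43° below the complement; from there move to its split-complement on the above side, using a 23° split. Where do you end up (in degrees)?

+180° (complement): 23 + 180 = 203°
−90° (square ↓): 203 − 90 = 113°
+137° (split-comp 43° ↓): 113 + 137 = 250°
+203° (split-comp 23° ↑): 250 + 203 = 453 → 453 − 360 = 93°

93°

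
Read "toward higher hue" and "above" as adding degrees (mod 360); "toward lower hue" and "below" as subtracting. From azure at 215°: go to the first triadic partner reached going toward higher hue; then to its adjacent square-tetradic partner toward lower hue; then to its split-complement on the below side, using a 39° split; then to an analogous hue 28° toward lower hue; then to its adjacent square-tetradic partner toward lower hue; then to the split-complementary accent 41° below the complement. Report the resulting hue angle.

47°

triadic ↑ +120°: 215 + 120 = 335°
square ↓ −90°: 335 − 90 = 245°
split-comp 39° ↓ +141°: 245 + 141 = 386 → 386 − 360 = 26°
analog 28° ↓ −28°: 26 − 28 = -2 → -2 + 360 = 358°
square ↓ −90°: 358 − 90 = 268°
split-comp 41° ↓ +139°: 268 + 139 = 407 → 407 − 360 = 47°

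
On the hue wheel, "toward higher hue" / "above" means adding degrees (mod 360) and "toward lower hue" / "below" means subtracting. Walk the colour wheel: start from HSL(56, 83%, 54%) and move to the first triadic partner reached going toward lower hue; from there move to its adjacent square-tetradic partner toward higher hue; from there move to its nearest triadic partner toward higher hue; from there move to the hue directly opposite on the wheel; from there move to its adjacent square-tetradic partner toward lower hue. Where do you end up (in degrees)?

236°

−120° (triadic ↓): 56 − 120 = -64 → -64 + 360 = 296°
+90° (square ↑): 296 + 90 = 386 → 386 − 360 = 26°
+120° (triadic ↑): 26 + 120 = 146°
+180° (complement): 146 + 180 = 326°
−90° (square ↓): 326 − 90 = 236°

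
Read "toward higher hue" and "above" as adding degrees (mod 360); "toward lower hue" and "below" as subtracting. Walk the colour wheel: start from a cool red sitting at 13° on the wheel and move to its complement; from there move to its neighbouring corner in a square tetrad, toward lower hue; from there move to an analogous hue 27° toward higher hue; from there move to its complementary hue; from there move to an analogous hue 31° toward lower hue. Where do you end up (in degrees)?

13 + 180 = 193°   (complement)
193 − 90 = 103°   (square ↓)
103 + 27 = 130°   (analog 27° ↑)
130 + 180 = 310°   (complement)
310 − 31 = 279°   (analog 31° ↓)

279°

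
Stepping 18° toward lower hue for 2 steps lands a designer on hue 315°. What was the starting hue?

351°

2 steps of 18° (toward lower hue) give a net shift of −36°.
Start = end − shift: 315 + 36 = 351°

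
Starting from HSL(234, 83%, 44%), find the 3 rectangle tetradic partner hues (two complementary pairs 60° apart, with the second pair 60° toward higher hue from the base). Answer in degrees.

A rectangular tetradic uses two complementary pairs 60° apart: offsets 0°, 60°, 180°, 240°.
234 + 60 = 294°
234 + 180 = 414 → 414 − 360 = 54°
234 + 240 = 474 → 474 − 360 = 114°

294°, 54° and 114°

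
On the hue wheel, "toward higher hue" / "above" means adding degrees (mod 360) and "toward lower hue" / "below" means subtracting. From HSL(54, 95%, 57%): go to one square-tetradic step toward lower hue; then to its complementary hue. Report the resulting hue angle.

144°

square ↓ −90°: 54 − 90 = -36 → -36 + 360 = 324°
complement +180°: 324 + 180 = 504 → 504 − 360 = 144°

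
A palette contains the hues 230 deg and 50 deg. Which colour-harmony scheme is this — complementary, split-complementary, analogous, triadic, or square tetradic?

complementary

Sort the hues: 50°, 230°.
Successive gaps around the wheel: 180°, 180°.
Two hues 180° apart are complementary.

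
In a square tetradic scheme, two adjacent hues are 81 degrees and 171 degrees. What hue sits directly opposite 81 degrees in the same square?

A square tetradic scheme places four hues 90° apart; opposite corners are 180° apart.
81 + 180 = 261°

261°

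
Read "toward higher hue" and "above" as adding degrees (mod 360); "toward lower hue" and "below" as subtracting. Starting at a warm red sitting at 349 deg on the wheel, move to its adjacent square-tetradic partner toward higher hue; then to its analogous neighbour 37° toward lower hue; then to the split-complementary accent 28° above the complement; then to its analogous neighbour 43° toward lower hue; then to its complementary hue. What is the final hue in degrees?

27°

+90° (square ↑): 349 + 90 = 439 → 439 − 360 = 79°
−37° (analog 37° ↓): 79 − 37 = 42°
+208° (split-comp 28° ↑): 42 + 208 = 250°
−43° (analog 43° ↓): 250 − 43 = 207°
+180° (complement): 207 + 180 = 387 → 387 − 360 = 27°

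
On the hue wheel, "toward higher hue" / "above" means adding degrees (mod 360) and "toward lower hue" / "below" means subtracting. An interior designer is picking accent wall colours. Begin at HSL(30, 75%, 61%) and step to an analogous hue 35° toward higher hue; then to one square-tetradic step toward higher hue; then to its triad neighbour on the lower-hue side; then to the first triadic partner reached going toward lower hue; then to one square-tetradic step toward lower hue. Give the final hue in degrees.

30 + 35 = 65°   (analog 35° ↑)
65 + 90 = 155°   (square ↑)
155 − 120 = 35°   (triadic ↓)
35 − 120 = -85 → -85 + 360 = 275°   (triadic ↓)
275 − 90 = 185°   (square ↓)

185°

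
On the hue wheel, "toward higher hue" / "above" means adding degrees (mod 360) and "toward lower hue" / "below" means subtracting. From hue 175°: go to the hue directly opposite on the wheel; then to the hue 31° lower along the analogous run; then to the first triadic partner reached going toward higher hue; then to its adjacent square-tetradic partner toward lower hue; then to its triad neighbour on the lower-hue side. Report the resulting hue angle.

234°

175 + 180 = 355°   (complement)
355 − 31 = 324°   (analog 31° ↓)
324 + 120 = 444 → 444 − 360 = 84°   (triadic ↑)
84 − 90 = -6 → -6 + 360 = 354°   (square ↓)
354 − 120 = 234°   (triadic ↓)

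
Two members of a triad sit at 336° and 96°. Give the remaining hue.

A triad spaces three hues 120° apart.
The full set is {96°, 216°, 336°}.

216°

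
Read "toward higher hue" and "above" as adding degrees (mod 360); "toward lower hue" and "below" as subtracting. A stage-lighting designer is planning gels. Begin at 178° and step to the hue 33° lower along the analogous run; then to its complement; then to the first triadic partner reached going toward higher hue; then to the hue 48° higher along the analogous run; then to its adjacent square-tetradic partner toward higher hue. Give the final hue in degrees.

223°

−33° (analog 33° ↓): 178 − 33 = 145°
+180° (complement): 145 + 180 = 325°
+120° (triadic ↑): 325 + 120 = 445 → 445 − 360 = 85°
+48° (analog 48° ↑): 85 + 48 = 133°
+90° (square ↑): 133 + 90 = 223°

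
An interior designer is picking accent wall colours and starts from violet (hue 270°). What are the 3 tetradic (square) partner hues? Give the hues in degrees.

A square tetradic scheme places four hues every 90°.
270 + 90 = 360 → 360 − 360 = 0°
270 + 180 = 450 → 450 − 360 = 90°
270 + 270 = 540 → 540 − 360 = 180°

0°, 90° and 180°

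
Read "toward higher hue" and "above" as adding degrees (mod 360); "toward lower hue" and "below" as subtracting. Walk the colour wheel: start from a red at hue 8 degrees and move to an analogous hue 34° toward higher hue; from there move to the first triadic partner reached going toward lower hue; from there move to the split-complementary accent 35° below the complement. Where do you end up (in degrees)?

67°

+34° (analog 34° ↑): 8 + 34 = 42°
−120° (triadic ↓): 42 − 120 = -78 → -78 + 360 = 282°
+145° (split-comp 35° ↓): 282 + 145 = 427 → 427 − 360 = 67°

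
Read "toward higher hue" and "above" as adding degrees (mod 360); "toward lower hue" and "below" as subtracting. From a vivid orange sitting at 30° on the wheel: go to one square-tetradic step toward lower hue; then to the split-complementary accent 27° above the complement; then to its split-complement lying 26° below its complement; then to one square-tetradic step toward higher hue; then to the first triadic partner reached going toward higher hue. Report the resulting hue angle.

151°

30 − 90 = -60 → -60 + 360 = 300°   (square ↓)
300 + 207 = 507 → 507 − 360 = 147°   (split-comp 27° ↑)
147 + 154 = 301°   (split-comp 26° ↓)
301 + 90 = 391 → 391 − 360 = 31°   (square ↑)
31 + 120 = 151°   (triadic ↑)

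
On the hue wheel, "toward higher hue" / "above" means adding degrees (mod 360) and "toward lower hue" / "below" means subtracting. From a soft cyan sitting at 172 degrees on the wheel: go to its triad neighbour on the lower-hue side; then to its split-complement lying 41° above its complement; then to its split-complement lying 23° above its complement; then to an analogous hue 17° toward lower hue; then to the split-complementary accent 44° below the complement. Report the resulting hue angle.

235°

triadic ↓ −120°: 172 − 120 = 52°
split-comp 41° ↑ +221°: 52 + 221 = 273°
split-comp 23° ↑ +203°: 273 + 203 = 476 → 476 − 360 = 116°
analog 17° ↓ −17°: 116 − 17 = 99°
split-comp 44° ↓ +136°: 99 + 136 = 235°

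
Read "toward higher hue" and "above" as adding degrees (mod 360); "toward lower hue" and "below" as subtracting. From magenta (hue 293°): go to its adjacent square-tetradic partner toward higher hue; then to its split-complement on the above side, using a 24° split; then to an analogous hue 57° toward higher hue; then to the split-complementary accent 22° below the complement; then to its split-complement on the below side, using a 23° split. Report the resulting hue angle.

239°

+90° (square ↑): 293 + 90 = 383 → 383 − 360 = 23°
+204° (split-comp 24° ↑): 23 + 204 = 227°
+57° (analog 57° ↑): 227 + 57 = 284°
+158° (split-comp 22° ↓): 284 + 158 = 442 → 442 − 360 = 82°
+157° (split-comp 23° ↓): 82 + 157 = 239°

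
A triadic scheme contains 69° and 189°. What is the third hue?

A triad spaces three hues 120° apart.
The full set is {69°, 189°, 309°}.

309°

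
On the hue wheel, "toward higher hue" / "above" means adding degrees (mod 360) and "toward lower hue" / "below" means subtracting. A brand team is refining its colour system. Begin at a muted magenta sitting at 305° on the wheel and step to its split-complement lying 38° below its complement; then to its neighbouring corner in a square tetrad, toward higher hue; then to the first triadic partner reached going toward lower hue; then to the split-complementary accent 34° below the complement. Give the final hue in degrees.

203°

305 + 142 = 447 → 447 − 360 = 87°   (split-comp 38° ↓)
87 + 90 = 177°   (square ↑)
177 − 120 = 57°   (triadic ↓)
57 + 146 = 203°   (split-comp 34° ↓)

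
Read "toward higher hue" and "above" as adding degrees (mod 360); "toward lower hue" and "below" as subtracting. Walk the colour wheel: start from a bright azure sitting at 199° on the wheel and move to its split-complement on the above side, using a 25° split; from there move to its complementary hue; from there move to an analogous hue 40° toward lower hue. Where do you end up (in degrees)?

199 + 205 = 404 → 404 − 360 = 44°   (split-comp 25° ↑)
44 + 180 = 224°   (complement)
224 − 40 = 184°   (analog 40° ↓)

184°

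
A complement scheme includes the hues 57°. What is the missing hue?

237°

The complement sits 180° across the wheel.
The full set through 57° is {57°, 237°}.
Given {57°}, the missing hue is 237°.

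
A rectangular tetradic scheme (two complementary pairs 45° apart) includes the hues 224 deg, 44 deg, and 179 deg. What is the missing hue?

A rectangular tetradic uses two complementary pairs 45° apart: offsets 0°, 45°, 180°, 225°.
Among {44°, 179°, 224°}, 224° and 44° are a 180° pair.
The remaining hue 179° needs its own complement: 179 + 180 = 359°

359°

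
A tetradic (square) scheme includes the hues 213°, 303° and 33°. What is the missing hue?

A square tetradic scheme places four hues every 90°.
The full set through 33° is {33°, 123°, 213°, 303°}.
Given {33°, 213°, 303°}, the missing hue is 123°.

123°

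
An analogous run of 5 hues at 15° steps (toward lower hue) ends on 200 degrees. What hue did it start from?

4 steps of 15° (toward lower hue) give a net shift of −60°.
Start = end − shift: 200 + 60 = 260°

260°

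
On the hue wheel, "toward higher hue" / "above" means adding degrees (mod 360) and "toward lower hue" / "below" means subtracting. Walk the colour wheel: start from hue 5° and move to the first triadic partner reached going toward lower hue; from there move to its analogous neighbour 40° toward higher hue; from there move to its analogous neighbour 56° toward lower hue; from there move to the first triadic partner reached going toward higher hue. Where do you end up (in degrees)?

349°

5 − 120 = -115 → -115 + 360 = 245°   (triadic ↓)
245 + 40 = 285°   (analog 40° ↑)
285 − 56 = 229°   (analog 56° ↓)
229 + 120 = 349°   (triadic ↑)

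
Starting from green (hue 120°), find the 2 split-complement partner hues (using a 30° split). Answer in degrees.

270° and 330°

Split-complementary hues sit 30° either side of the complement.
Complement of 120°: 120 + 180 = 300°
300 − 30 = 270°
300 + 30 = 330°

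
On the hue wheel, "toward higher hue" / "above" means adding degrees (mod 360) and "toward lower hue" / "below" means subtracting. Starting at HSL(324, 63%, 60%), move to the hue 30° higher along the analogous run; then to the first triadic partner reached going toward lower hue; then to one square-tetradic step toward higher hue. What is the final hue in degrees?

324°

+30° (analog 30° ↑): 324 + 30 = 354°
−120° (triadic ↓): 354 − 120 = 234°
+90° (square ↑): 234 + 90 = 324°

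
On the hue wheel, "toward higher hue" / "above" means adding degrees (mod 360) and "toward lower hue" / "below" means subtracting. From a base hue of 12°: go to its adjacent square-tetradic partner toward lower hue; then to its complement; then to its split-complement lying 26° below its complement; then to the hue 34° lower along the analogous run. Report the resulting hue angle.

12 − 90 = -78 → -78 + 360 = 282°   (square ↓)
282 + 180 = 462 → 462 − 360 = 102°   (complement)
102 + 154 = 256°   (split-comp 26° ↓)
256 − 34 = 222°   (analog 34° ↓)

222°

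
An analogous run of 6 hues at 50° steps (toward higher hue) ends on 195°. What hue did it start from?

5 steps of 50° (toward higher hue) give a net shift of +250°.
Start = end − shift: 195 − 250 = -55 → -55 + 360 = 305°

305°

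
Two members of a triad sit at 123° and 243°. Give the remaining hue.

A triad spaces three hues 120° apart.
The full set is {3°, 123°, 243°}.

3°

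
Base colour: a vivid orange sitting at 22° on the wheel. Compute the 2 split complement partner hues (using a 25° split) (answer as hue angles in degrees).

Complement of 22°: 22 + 180 = 202°
202 − 25 = 177°
202 + 25 = 227°

177° and 227°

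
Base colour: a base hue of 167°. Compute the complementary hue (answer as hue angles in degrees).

347°

The complement sits 180° across the wheel.
167 + 180 = 347°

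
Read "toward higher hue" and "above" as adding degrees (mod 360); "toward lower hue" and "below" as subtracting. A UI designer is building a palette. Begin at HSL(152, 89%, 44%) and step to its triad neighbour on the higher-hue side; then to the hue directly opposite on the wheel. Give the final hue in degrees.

triadic ↑ +120°: 152 + 120 = 272°
complement +180°: 272 + 180 = 452 → 452 − 360 = 92°

92°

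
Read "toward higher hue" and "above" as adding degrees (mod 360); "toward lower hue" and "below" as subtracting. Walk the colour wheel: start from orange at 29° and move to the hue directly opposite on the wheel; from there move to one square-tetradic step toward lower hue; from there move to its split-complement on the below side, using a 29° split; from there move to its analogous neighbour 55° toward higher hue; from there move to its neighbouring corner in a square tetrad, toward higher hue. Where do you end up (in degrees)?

55°

+180° (complement): 29 + 180 = 209°
−90° (square ↓): 209 − 90 = 119°
+151° (split-comp 29° ↓): 119 + 151 = 270°
+55° (analog 55° ↑): 270 + 55 = 325°
+90° (square ↑): 325 + 90 = 415 → 415 − 360 = 55°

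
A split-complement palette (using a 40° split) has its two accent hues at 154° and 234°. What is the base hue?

14°

The accents sit 40° either side of the complement, so the complement is their short-arc midpoint on the wheel.
Short-arc midpoint of 154° and 234°: 194°.
Base is 180° from the complement: 194 − 180 = 14°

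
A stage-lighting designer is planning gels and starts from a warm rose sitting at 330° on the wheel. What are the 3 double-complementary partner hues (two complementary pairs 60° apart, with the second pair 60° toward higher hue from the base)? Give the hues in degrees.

A rectangular tetradic uses two complementary pairs 60° apart: offsets 0°, 60°, 180°, 240°.
330 + 60 = 390 → 390 − 360 = 30°
330 + 180 = 510 → 510 − 360 = 150°
330 + 240 = 570 → 570 − 360 = 210°

30°, 150°, and 210°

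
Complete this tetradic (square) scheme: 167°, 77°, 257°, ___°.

347°

A square tetradic scheme places four hues every 90°.
The full set through 77° is {77°, 167°, 257°, 347°}.
Given {77°, 167°, 257°}, the missing hue is 347°.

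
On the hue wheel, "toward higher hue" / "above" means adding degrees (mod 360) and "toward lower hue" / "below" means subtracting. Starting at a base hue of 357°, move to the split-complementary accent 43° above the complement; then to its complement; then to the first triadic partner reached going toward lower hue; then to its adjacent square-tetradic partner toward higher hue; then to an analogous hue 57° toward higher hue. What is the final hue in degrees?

+223° (split-comp 43° ↑): 357 + 223 = 580 → 580 − 360 = 220°
+180° (complement): 220 + 180 = 400 → 400 − 360 = 40°
−120° (triadic ↓): 40 − 120 = -80 → -80 + 360 = 280°
+90° (square ↑): 280 + 90 = 370 → 370 − 360 = 10°
+57° (analog 57° ↑): 10 + 57 = 67°

67°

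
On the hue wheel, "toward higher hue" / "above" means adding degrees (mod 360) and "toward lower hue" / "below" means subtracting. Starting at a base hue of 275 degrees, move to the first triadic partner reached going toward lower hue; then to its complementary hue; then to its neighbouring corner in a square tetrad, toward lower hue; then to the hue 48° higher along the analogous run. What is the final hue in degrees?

triadic ↓ −120°: 275 − 120 = 155°
complement +180°: 155 + 180 = 335°
square ↓ −90°: 335 − 90 = 245°
analog 48° ↑ +48°: 245 + 48 = 293°

293°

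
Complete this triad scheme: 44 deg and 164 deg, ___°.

284°

A triad places three hues 120° apart.
The full set through 44° is {44°, 164°, 284°}.
Given {44°, 164°}, the missing hue is 284°.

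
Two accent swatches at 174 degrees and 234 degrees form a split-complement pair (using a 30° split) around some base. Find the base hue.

24°

The accents sit 30° either side of the complement, so the complement is their short-arc midpoint on the wheel.
Short-arc midpoint of 174° and 234°: 204°.
Base is 180° from the complement: 204 − 180 = 24°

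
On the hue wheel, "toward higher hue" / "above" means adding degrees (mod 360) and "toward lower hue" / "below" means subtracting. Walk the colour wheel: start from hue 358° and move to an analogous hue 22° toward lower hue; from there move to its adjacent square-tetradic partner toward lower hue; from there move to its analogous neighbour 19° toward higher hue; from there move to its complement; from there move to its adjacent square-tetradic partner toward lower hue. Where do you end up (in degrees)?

358 − 22 = 336°   (analog 22° ↓)
336 − 90 = 246°   (square ↓)
246 + 19 = 265°   (analog 19° ↑)
265 + 180 = 445 → 445 − 360 = 85°   (complement)
85 − 90 = -5 → -5 + 360 = 355°   (square ↓)

355°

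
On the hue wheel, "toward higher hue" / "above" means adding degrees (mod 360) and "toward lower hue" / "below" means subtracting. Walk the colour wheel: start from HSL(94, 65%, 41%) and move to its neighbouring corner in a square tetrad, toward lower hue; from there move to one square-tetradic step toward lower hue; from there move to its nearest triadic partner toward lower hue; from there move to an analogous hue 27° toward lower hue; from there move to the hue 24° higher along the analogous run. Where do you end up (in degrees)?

−90° (square ↓): 94 − 90 = 4°
−90° (square ↓): 4 − 90 = -86 → -86 + 360 = 274°
−120° (triadic ↓): 274 − 120 = 154°
−27° (analog 27° ↓): 154 − 27 = 127°
+24° (analog 24° ↑): 127 + 24 = 151°

151°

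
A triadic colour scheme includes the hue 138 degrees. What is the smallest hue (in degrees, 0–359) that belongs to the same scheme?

18°

A triad places three hues 120° apart.
The full set through 138° is {18°, 138°, 258°}.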